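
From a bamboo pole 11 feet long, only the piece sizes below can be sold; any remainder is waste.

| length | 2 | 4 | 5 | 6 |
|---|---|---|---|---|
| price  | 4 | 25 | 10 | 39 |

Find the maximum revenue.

64

Let f[k] be the best obtainable value from length k. For each k, try every first piece i and keep the best of price[i] + f[k−i].
f[1] = 0
f[2] = 4
f[3] = 4
f[4] = max(4+4, 25+0) = 25
f[5] = max(4+4, 25+0, 10+0) = 25
f[6] = max(4+25, 25+4, 10+0, 39+0) = 39
f[7] = max(4+25, 25+4, 10+4, 39+0) = 39
f[8] = max(4+39, 25+25, 10+4, 39+4) = 50
f[9] = max(4+39, 25+25, 10+25, 39+4) = 50
f[10] = max(4+50, 25+39, 10+25, 39+25) = 64
f[11] = max(4+50, 25+39, 10+39, 39+25) = 64
One optimal cutting: pieces 6 + 4 with 1 foot of scrap → $64.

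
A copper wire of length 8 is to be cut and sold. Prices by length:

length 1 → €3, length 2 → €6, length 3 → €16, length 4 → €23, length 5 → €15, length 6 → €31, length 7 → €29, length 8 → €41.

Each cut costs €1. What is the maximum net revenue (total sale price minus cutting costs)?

45

Build r[k] bottom-up: r[k] = max over allowed piece i of (p[i] + r[k−i]) − 1 per cut.
r[1] = 3
r[2] = max(3+3-1, 6+0) = 6
r[3] = max(3+6-1, 6+3-1, 16+0) = 16
r[4] = max(3+16-1, 6+6-1, 16+3-1, 23+0) = 23
r[5] = max(3+23-1, 6+16-1, 16+6-1, 23+3-1, 15+0) = 25
r[6] = max(3+25-1, 6+23-1, 16+16-1, 23+6-1, 15+3-1, 31+0) = 31
r[7] = max(3+31-1, 6+25-1, 16+23-1, …, 31+3-1, 29+0) = 38
r[8] = max(3+38-1, 6+31-1, 16+25-1, …, 29+3-1, 41+0) = 45
One optimal plan: pieces 4 + 4 (1 cut) → €46 − €1 = €45.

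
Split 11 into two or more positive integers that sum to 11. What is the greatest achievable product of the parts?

Fill m[k] for k=2..11: at each k try every first piece i and multiply by the better of (k−i) uncut or m[k−i].
m[2] = 1×max(1,0) = 1×1 = 1
m[3] = 1×max(2,1) = 1×2 = 2
m[4] = 2×max(2,1) = 2×2 = 4
m[5] = 2×max(3,2) = 2×3 = 6
m[6] = 3×max(3,2) = 3×3 = 9
m[7] = 2×max(5,6) = 2×6 = 12
m[8] = 2×max(6,9) = 2×9 = 18
m[9] = 3×max(6,9) = 3×9 = 27
m[10] = 2×max(8,18) = 2×18 = 36
m[11] = 2×max(9,27) = 2×27 = 54
One optimal split: 3 + 3 + 3 + 2; product 3×3×3×2 = 54.

54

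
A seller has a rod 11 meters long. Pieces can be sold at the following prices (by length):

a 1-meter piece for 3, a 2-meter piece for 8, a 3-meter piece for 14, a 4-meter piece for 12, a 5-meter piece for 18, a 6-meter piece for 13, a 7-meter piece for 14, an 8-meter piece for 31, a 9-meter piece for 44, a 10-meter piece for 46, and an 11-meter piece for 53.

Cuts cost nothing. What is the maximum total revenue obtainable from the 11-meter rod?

Consider every possible first cut. R[k] is the best of p[i]+R[k−i] over all sellable i≤k.
R[1] = 3
R[2] = 8
R[3] = 14
R[4] = 17  (first piece 1, then R[3]=14)
R[5] = 22  (first piece 2, then R[3]=14)
R[6] = 28  (first piece 3, then R[3]=14)
R[7] = 31  (first piece 1, then R[6]=28)
R[8] = 36  (first piece 2, then R[6]=28)
R[9] = 44
R[10] = 47  (first piece 1, then R[9]=44)
R[11] = 53
Best is to sell the whole 11-meter piece uncut for 53.

53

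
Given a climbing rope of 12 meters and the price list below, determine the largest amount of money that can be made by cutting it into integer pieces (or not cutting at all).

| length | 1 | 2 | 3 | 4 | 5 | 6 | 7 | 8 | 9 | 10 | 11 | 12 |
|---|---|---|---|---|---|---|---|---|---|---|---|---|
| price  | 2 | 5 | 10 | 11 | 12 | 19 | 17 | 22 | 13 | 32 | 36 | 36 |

Build R[k] bottom-up: R[k] = max over allowed piece i of (p[i] + R[k−i]).
R[1] = 2
R[2] = max(2+2, 5+0) = 5
R[3] = max(2+5, 5+2, 10+0) = 10
R[4] = max(2+10, 5+5, 10+2, 11+0) = 12
R[5] = max(2+12, 5+10, 10+5, 11+2, 12+0) = 15
R[6] = max(2+15, 5+12, 10+10, 11+5, 12+2, 19+0) = 20
R[7] = max(2+20, 5+15, 10+12, …, 19+2, 17+0) = 22
R[8] = max(2+22, 5+20, 10+15, …, 17+2, 22+0) = 25
R[9] = max(2+25, 5+22, 10+20, …, 22+2, 13+0) = 30
R[10] = max(2+30, 5+25, 10+22, …, 13+2, 32+0) = 32
R[11] = max(2+32, 5+30, 10+25, …, 32+2, 36+0) = 36
R[12] = max(2+36, 5+32, 10+30, …, 36+2, 36+0) = 40
One optimal cutting: 3 + 3 + 3 + 3 → €10 + €10 + €10 + €10 = €40.

40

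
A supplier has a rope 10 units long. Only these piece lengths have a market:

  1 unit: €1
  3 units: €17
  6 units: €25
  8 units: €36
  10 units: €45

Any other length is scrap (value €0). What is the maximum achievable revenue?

52

Consider every possible first cut. best[k] is the best of p[i]+best[k−i] over all sellable i≤k.
best[1] = 1
best[2] = 2  (first piece 1, then best[1]=1)
best[3] = max(1+2, 17+0) = 17
best[4] = max(1+17, 17+1) = 18
best[5] = max(1+18, 17+2) = 19
best[6] = max(1+19, 17+17, 25+0) = 34
best[7] = max(1+34, 17+18, 25+1) = 35
best[8] = max(1+35, 17+19, 25+2, 36+0) = 36
best[9] = max(1+36, 17+34, 25+17, 36+1) = 51
best[10] = max(1+51, 17+35, 25+18, 36+2, 45+0) = 52
One optimal cutting: 3 + 3 + 3 + 1 → €52.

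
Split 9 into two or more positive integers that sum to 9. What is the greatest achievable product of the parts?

Let f[k] be the best product for length k (with at least one cut). For each first piece i, the rest contributes max(k−i, f[k−i]).
Small cases: f[2]=1.
f[3] = 1×max(2,1) = 1×2 = 2
f[4] = 2×max(2,1) = 2×2 = 4
f[5] = 2×max(3,2) = 2×3 = 6
f[6] = 3×max(3,2) = 3×3 = 9
f[7] = 2×max(5,6) = 2×6 = 12
f[8] = 2×max(6,9) = 2×9 = 18
f[9] = 3×max(6,9) = 3×9 = 27
One optimal split: 3 + 3 + 3; product 3×3×3 = 27.

27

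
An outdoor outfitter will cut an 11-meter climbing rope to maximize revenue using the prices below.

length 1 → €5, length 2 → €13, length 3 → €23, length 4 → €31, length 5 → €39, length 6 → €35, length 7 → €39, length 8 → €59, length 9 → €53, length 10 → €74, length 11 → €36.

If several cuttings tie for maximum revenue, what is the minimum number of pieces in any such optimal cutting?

3

Let r[k] be the best obtainable value from length k. For each k, try every first piece i and keep the best of price[i] + r[k−i].
r[1] = 5
r[2] = max(5+5, 13+0) = 13
r[3] = max(5+13, 13+5, 23+0) = 23
r[4] = max(5+23, 13+13, 23+5, 31+0) = 31
r[5] = max(5+31, 13+23, 23+13, 31+5, 39+0) = 39
r[6] = max(5+39, 13+31, 23+23, 31+13, 39+5, 35+0) = 46
r[7] = max(5+46, 13+39, 23+31, …, 35+5, 39+0) = 54
r[8] = max(5+54, 13+46, 23+39, …, 39+5, 59+0) = 62
r[9] = max(5+62, 13+54, 23+46, …, 59+5, 53+0) = 70
r[10] = max(5+70, 13+62, 23+54, …, 53+5, 74+0) = 78
r[11] = max(5+78, 13+70, 23+62, …, 74+5, 36+0) = 85
Maximum revenue is €85.
Now minimize piece count subject to staying optimal: for each k, pieces[k] = 1 + min over i with p[i]+r[k−i]=r[k] of pieces[k−i].
pieces[8] = 2
pieces[9] = 2
pieces[10] = 2
pieces[11] = 3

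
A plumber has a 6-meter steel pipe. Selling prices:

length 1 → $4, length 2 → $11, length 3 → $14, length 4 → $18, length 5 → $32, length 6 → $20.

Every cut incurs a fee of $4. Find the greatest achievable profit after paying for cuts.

32

Build net[k] bottom-up: net[k] = max over allowed piece i of (p[i] + net[k−i]) − 4 per cut.
net[1] = 4
net[2] = max(4+4-4, 11+0) = 11
net[3] = max(4+11-4, 11+4-4, 14+0) = 14
net[4] = max(4+14-4, 11+11-4, 14+4-4, 18+0) = 18
net[5] = max(4+18-4, 11+14-4, 14+11-4, 18+4-4, 32+0) = 32
net[6] = max(4+32-4, 11+18-4, 14+14-4, 18+11-4, 32+4-4, 20+0) = 32
One optimal plan: pieces 5 + 1 (1 cut) → $36 − $4 = $32.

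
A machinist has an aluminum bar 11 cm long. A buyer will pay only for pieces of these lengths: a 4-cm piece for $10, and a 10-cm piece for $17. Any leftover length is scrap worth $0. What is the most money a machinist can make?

20

Build best[k] bottom-up: best[k] = max over allowed piece i of (p[i] + best[k−i]).
best[1] = 0
best[2] = 0
best[3] = 0
best[4] = 10
best[5] = 10
best[6] = 10
best[7] = 10
best[8] = 20  (first piece 4, then best[4]=10)
best[9] = 20
best[10] = max(10+10, 17+0) = 20
best[11] = max(10+10, 17+0) = 20
One optimal cutting: pieces 4 + 4 with 3 cm of scrap → $20.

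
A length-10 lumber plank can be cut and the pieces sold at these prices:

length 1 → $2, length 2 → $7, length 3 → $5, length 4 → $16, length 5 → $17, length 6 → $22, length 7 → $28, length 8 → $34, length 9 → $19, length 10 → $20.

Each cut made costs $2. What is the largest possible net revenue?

Build r[k] bottom-up: r[k] = max over allowed piece i of (p[i] + r[k−i]) − 2 per cut.
r[1] = 2
r[2] = 7
r[3] = 7  (first piece 1, then r[2]=7)
r[4] = 16
r[5] = 17
r[6] = 22
r[7] = 28
r[8] = 34
r[9] = 34  (first piece 1, then r[8]=34)
r[10] = 39  (first piece 2, then r[8]=34)
One optimal plan: pieces 8 + 2 (1 cut) → $41 − $2 = $39.

39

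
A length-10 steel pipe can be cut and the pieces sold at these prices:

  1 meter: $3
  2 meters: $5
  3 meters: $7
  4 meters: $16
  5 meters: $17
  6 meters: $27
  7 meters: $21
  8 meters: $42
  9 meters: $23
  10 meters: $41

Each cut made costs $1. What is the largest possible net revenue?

46

Build v[k] bottom-up: v[k] = max over allowed piece i of (p[i] + v[k−i]) − 1 per cut.
v[1] = 3
v[2] = max(3+3-1, 5+0) = 5
v[3] = max(3+5-1, 5+3-1, 7+0) = 7
v[4] = max(3+7-1, 5+5-1, 7+3-1, 16+0) = 16
v[5] = max(3+16-1, 5+7-1, 7+5-1, 16+3-1, 17+0) = 18
v[6] = max(3+18-1, 5+16-1, 7+7-1, 16+5-1, 17+3-1, 27+0) = 27
v[7] = max(3+27-1, 5+18-1, 7+16-1, …, 27+3-1, 21+0) = 29
v[8] = max(3+29-1, 5+27-1, 7+18-1, …, 21+3-1, 42+0) = 42
v[9] = max(3+42-1, 5+29-1, 7+27-1, …, 42+3-1, 23+0) = 44
v[10] = max(3+44-1, 5+42-1, 7+29-1, …, 23+3-1, 41+0) = 46
One optimal plan: pieces 8 + 1 + 1 (2 cuts) → $48 − $2 = $46.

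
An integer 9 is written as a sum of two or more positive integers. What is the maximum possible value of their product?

27

Define g[k] = max over 1≤i<k of i · max(k−i, g[k−i]); the inner max lets the remainder stay uncut if that's better.
Small cases: g[2]=1, g[3]=2, g[4]=4.
g[5] = max(1*4, 2*3, 3*2, 4*1) = 6
g[6] = max(1*6, 2*4, 3*3, 4*2, 5*1) = 9
g[7] = max(1*9, 2*6, 3*4, 4*3, 5*2, 6*1) = 12
g[8] = max(1*12, 2*9, 3*6, …, 6*2, 7*1) = 18
g[9] = max(1*18, 2*12, 3*9, …, 7*2, 8*1) = 27
One optimal split: 3 + 3 + 3; product 3*3*3 = 27.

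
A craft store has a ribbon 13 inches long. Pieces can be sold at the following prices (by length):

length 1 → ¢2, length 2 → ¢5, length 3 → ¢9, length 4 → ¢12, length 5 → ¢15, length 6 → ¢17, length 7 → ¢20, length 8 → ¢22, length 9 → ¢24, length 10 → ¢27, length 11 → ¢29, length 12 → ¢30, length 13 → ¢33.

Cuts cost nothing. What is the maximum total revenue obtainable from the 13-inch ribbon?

39

Build v[k] bottom-up: v[k] = max over allowed piece i of (p[i] + v[k−i]).
v[1] = 2
v[2] = max(2+2, 5+0) = 5
v[3] = max(2+5, 5+2, 9+0) = 9
v[4] = max(2+9, 5+5, 9+2, 12+0) = 12
v[5] = max(2+12, 5+9, 9+5, 12+2, 15+0) = 15
v[6] = max(2+15, 5+12, 9+9, 12+5, 15+2, 17+0) = 18
v[7] = max(2+18, 5+15, 9+12, …, 17+2, 20+0) = 21
v[8] = max(2+21, 5+18, 9+15, …, 20+2, 22+0) = 24
v[9] = max(2+24, 5+21, 9+18, …, 22+2, 24+0) = 27
v[10] = max(2+27, 5+24, 9+21, …, 24+2, 27+0) = 30
v[11] = max(2+30, 5+27, 9+24, …, 27+2, 29+0) = 33
v[12] = max(2+33, 5+30, 9+27, …, 29+2, 30+0) = 36
v[13] = max(2+36, 5+33, 9+30, …, 30+2, 33+0) = 39
One optimal cutting: 4 + 3 + 3 + 3 → ¢12 + ¢9 + ¢9 + ¢9 = ¢39.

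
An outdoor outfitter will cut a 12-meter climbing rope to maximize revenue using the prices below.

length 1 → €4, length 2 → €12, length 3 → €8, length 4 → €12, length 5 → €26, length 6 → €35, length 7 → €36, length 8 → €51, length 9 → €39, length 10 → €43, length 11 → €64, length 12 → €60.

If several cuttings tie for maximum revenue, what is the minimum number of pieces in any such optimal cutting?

Let r[k] be the best obtainable value from length k. For each k, try every first piece i and keep the best of price[i] + r[k−i].
r[1] = 4
r[2] = 12
r[3] = 16  (first piece 1, then r[2]=12)
r[4] = 24  (first piece 2, then r[2]=12)
r[5] = 28  (first piece 1, then r[4]=24)
r[6] = 36  (first piece 2, then r[4]=24)
r[7] = 40  (first piece 1, then r[6]=36)
r[8] = 51
r[9] = 55  (first piece 1, then r[8]=51)
r[10] = 63  (first piece 2, then r[8]=51)
r[11] = 67  (first piece 1, then r[10]=63)
r[12] = 75  (first piece 2, then r[10]=63)
Maximum revenue is €75.
Now minimize piece count subject to staying optimal: for each k, pieces[k] = 1 + min over i with p[i]+r[k−i]=r[k] of pieces[k−i].
pieces[9] = 2
pieces[10] = 2
pieces[11] = 3
pieces[12] = 3

3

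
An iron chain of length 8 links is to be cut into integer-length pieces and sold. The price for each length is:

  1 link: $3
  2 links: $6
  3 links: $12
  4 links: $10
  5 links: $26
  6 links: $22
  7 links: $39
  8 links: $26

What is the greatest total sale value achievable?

Let best[k] be the best obtainable value from length k. For each k, try every first piece i and keep the best of price[i] + best[k−i].
best[1] = 3
best[2] = max(3+3, 6+0) = 6
best[3] = max(3+6, 6+3, 12+0) = 12
best[4] = max(3+12, 6+6, 12+3, 10+0) = 15
best[5] = max(3+15, 6+12, 12+6, 10+3, 26+0) = 26
best[6] = max(3+26, 6+15, 12+12, 10+6, 26+3, 22+0) = 29
best[7] = max(3+29, 6+26, 12+15, …, 22+3, 39+0) = 39
best[8] = max(3+39, 6+29, 12+26, …, 39+3, 26+0) = 42
One optimal cutting: 7 + 1 → $39 + $3 = $42.

42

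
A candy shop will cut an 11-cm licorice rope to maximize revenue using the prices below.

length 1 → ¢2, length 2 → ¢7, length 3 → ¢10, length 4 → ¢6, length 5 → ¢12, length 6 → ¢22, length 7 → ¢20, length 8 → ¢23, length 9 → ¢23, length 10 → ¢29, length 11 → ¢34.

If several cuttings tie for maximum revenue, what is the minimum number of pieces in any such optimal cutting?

3

Build r[k] bottom-up: r[k] = max over allowed piece i of (p[i] + r[k−i]).
r[1] = 2
r[2] = 7
r[3] = 10
r[4] = 14  (first piece 2, then r[2]=7)
r[5] = 17  (first piece 2, then r[3]=10)
r[6] = 22
r[7] = 24  (first piece 1, then r[6]=22)
r[8] = 29  (first piece 2, then r[6]=22)
r[9] = 32  (first piece 3, then r[6]=22)
r[10] = 36  (first piece 2, then r[8]=29)
r[11] = 39  (first piece 2, then r[9]=32)
Maximum revenue is ¢39.
Now minimize piece count subject to staying optimal: for each k, pieces[k] = 1 + min over i with p[i]+r[k−i]=r[k] of pieces[k−i].
pieces[8] = 2
pieces[9] = 2
pieces[10] = 3
pieces[11] = 3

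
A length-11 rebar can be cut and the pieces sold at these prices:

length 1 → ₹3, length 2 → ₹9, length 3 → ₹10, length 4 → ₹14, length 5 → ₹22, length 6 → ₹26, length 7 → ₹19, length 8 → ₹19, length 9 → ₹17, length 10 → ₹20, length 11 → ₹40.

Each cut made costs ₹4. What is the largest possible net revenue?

Consider every possible first cut. r[k] is the best of p[i]+r[k−i] over all sellable i≤k, charging 4 whenever i<k.
r[1] = 3
r[2] = max(3+3-4, 9+0) = 9
r[3] = max(3+9-4, 9+3-4, 10+0) = 10
r[4] = max(3+10-4, 9+9-4, 10+3-4, 14+0) = 14
r[5] = max(3+14-4, 9+10-4, 10+9-4, 14+3-4, 22+0) = 22
r[6] = max(3+22-4, 9+14-4, 10+10-4, 14+9-4, 22+3-4, 26+0) = 26
r[7] = max(3+26-4, 9+22-4, 10+14-4, …, 26+3-4, 19+0) = 27
r[8] = max(3+27-4, 9+26-4, 10+22-4, …, 19+3-4, 19+0) = 31
r[9] = max(3+31-4, 9+27-4, 10+26-4, …, 19+3-4, 17+0) = 32
r[10] = max(3+32-4, 9+31-4, 10+27-4, …, 17+3-4, 20+0) = 40
r[11] = max(3+40-4, 9+32-4, 10+31-4, …, 20+3-4, 40+0) = 44
One optimal plan: pieces 6 + 5 (1 cut) → ₹48 − ₹4 = ₹44.

44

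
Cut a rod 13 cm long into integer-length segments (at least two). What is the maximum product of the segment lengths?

Define g[k] = max over 1≤i<k of i · max(k−i, g[k−i]); the inner max lets the remainder stay uncut if that's better.
Small cases: g[2]=1, g[3]=2, g[4]=4, g[5]=6, g[6]=9.
g[7] = 2×max(5,6) = 2×6 = 12
g[8] = 2×max(6,9) = 2×9 = 18
g[9] = 3×max(6,9) = 3×9 = 27
g[10] = 2×max(8,18) = 2×18 = 36
g[11] = 2×max(9,27) = 2×27 = 54
g[12] = 3×max(9,27) = 3×27 = 81
g[13] = 2×max(11,54) = 2×54 = 108
One optimal split: 3 + 3 + 3 + 2 + 2; product 3×3×3×2×2 = 108.

108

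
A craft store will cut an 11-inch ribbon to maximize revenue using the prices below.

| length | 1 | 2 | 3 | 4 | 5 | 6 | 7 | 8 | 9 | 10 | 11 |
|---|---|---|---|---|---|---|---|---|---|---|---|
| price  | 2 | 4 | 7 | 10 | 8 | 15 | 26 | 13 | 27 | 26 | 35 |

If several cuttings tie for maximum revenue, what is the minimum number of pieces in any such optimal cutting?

Consider every possible first cut. r[k] is the best of p[i]+r[k−i] over all sellable i≤k.
r[1] = 2
r[2] = 4  (first piece 1, then r[1]=2)
r[3] = 7
r[4] = 10
r[5] = 12  (first piece 1, then r[4]=10)
r[6] = 15
r[7] = 26
r[8] = 28  (first piece 1, then r[7]=26)
r[9] = 30  (first piece 1, then r[8]=28)
r[10] = 33  (first piece 3, then r[7]=26)
r[11] = 36  (first piece 4, then r[7]=26)
Maximum revenue is ¢36.
Now minimize piece count subject to staying optimal: for each k, pieces[k] = 1 + min over i with p[i]+r[k−i]=r[k] of pieces[k−i].
pieces[8] = 2
pieces[9] = 2
pieces[10] = 2
pieces[11] = 2

2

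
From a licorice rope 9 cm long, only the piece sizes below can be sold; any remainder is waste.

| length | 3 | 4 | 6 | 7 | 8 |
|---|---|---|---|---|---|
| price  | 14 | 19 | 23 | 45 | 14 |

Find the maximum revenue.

45

Consider every possible first cut. r[k] is the best of p[i]+r[k−i] over all sellable i≤k.
r[1] = 0
r[2] = 0
r[3] = 14
r[4] = max(14+0, 19+0) = 19
r[5] = max(14+0, 19+0) = 19
r[6] = max(14+14, 19+0, 23+0) = 28
r[7] = max(14+19, 19+14, 23+0, 45+0) = 45
r[8] = max(14+19, 19+19, 23+0, 45+0, 14+0) = 45
r[9] = max(14+28, 19+19, 23+14, 45+0, 14+0) = 45
One optimal cutting: pieces 7 with 2 cm of scrap → ¢45.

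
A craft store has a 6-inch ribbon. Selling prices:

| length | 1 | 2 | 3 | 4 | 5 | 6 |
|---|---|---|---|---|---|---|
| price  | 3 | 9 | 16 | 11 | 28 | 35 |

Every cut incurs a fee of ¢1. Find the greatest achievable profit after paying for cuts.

Build v[k] bottom-up: v[k] = max over allowed piece i of (p[i] + v[k−i]) − 1 per cut.
v[1] = 3
v[2] = max(3+3-1, 9+0) = 9
v[3] = max(3+9-1, 9+3-1, 16+0) = 16
v[4] = max(3+16-1, 9+9-1, 16+3-1, 11+0) = 18
v[5] = max(3+18-1, 9+16-1, 16+9-1, 11+3-1, 28+0) = 28
v[6] = max(3+28-1, 9+18-1, 16+16-1, 11+9-1, 28+3-1, 35+0) = 35
Best is to make no cuts and sell whole for ¢35.

35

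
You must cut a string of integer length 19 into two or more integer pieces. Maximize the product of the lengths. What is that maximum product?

Let prod[k] be the best product for length k (with at least one cut). For each first piece i, the rest contributes max(k−i, prod[k−i]).
Small cases: prod[2]=1, prod[3]=2, prod[4]=4, prod[5]=6, prod[6]=9, prod[7]=12, prod[8]=18, prod[9]=27, prod[10]=36, prod[11]=54.
prod[12] = 3·max(9,27) = 3·27 = 81
prod[13] = 2·max(11,54) = 2·54 = 108
prod[14] = 2·max(12,81) = 2·81 = 162
prod[15] = 3·max(12,81) = 3·81 = 243
prod[16] = 2·max(14,162) = 2·162 = 324
prod[17] = 2·max(15,243) = 2·243 = 486
prod[18] = 3·max(15,243) = 3·243 = 729
prod[19] = 2·max(17,486) = 2·486 = 972
One optimal split: 3 + 3 + 3 + 3 + 3 + 2 + 2; product 3·3·3·3·3·2·2 = 972.

972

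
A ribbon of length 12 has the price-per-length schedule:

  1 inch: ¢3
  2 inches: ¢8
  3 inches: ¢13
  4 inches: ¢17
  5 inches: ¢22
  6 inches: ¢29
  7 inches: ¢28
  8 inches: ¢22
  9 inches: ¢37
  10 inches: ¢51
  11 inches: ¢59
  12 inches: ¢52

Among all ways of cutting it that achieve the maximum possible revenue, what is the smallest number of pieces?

2

Build r[k] bottom-up: r[k] = max over allowed piece i of (p[i] + r[k−i]).
r[1] = 3
r[2] = 8
r[3] = 13
r[4] = 17
r[5] = 22
r[6] = 29
r[7] = 32  (first piece 1, then r[6]=29)
r[8] = 37  (first piece 2, then r[6]=29)
r[9] = 42  (first piece 3, then r[6]=29)
r[10] = 51
r[11] = 59
r[12] = 62  (first piece 1, then r[11]=59)
Maximum revenue is ¢62.
Now minimize piece count subject to staying optimal: for each k, pieces[k] = 1 + min over i with p[i]+r[k−i]=r[k] of pieces[k−i].
pieces[9] = 2
pieces[10] = 1
pieces[11] = 1
pieces[12] = 2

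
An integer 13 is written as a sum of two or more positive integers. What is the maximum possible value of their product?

108

Define f[k] = max over 1≤i<k of i · max(k−i, f[k−i]); the inner max lets the remainder stay uncut if that's better.
Small cases: f[2]=1, f[3]=2, f[4]=4, f[5]=6, f[6]=9.
f[7] = 2×max(5,6) = 2×6 = 12
f[8] = 2×max(6,9) = 2×9 = 18
f[9] = 3×max(6,9) = 3×9 = 27
f[10] = 2×max(8,18) = 2×18 = 36
f[11] = 2×max(9,27) = 2×27 = 54
f[12] = 3×max(9,27) = 3×27 = 81
f[13] = 2×max(11,54) = 2×54 = 108
One optimal split: 3 + 3 + 3 + 2 + 2; product 3×3×3×2×2 = 108.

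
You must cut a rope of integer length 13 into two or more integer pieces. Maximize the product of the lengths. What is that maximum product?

Fill P[k] for k=2..13: at each k try every first piece i and multiply by the better of (k−i) uncut or P[k−i].
P[2] = 1·max(1,0) = 1·1 = 1
P[3] = 1·max(2,1) = 1·2 = 2
P[4] = 2·max(2,1) = 2·2 = 4
P[5] = 2·max(3,2) = 2·3 = 6
P[6] = 3·max(3,2) = 3·3 = 9
P[7] = 2·max(5,6) = 2·6 = 12
P[8] = 2·max(6,9) = 2·9 = 18
P[9] = 3·max(6,9) = 3·9 = 27
P[10] = 2·max(8,18) = 2·18 = 36
P[11] = 2·max(9,27) = 2·27 = 54
P[12] = 3·max(9,27) = 3·27 = 81
P[13] = 2·max(11,54) = 2·54 = 108
One optimal split: 3 + 3 + 3 + 2 + 2; product 3·3·3·2·2 = 108.

108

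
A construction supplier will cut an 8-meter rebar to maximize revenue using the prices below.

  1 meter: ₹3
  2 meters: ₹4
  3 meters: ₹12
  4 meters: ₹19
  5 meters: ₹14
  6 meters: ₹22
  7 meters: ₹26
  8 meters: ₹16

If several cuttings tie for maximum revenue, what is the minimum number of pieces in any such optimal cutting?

2

Build r[k] bottom-up: r[k] = max over allowed piece i of (p[i] + r[k−i]).
r[1] = 3
r[2] = 6  (first piece 1, then r[1]=3)
r[3] = 12
r[4] = 19
r[5] = 22  (first piece 1, then r[4]=19)
r[6] = 25  (first piece 1, then r[5]=22)
r[7] = 31  (first piece 3, then r[4]=19)
r[8] = 38  (first piece 4, then r[4]=19)
Maximum revenue is ₹38.
Now minimize piece count subject to staying optimal: for each k, pieces[k] = 1 + min over i with p[i]+r[k−i]=r[k] of pieces[k−i].
pieces[5] = 2
pieces[6] = 3
pieces[7] = 2
pieces[8] = 2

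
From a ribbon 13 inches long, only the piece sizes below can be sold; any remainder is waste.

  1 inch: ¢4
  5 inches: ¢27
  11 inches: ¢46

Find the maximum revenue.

Build best[k] bottom-up: best[k] = max over allowed piece i of (p[i] + best[k−i]).
best[1] = 4
best[2] = 8  (first piece 1, then best[1]=4)
best[3] = 12  (first piece 1, then best[2]=8)
best[4] = 16  (first piece 1, then best[3]=12)
best[5] = max(4+16, 27+0) = 27
best[6] = max(4+27, 27+4) = 31
best[7] = max(4+31, 27+8) = 35
best[8] = max(4+35, 27+12) = 39
best[9] = max(4+39, 27+16) = 43
best[10] = max(4+43, 27+27) = 54
best[11] = max(4+54, 27+31, 46+0) = 58
best[12] = max(4+58, 27+35, 46+4) = 62
best[13] = max(4+62, 27+39, 46+8) = 66
One optimal cutting: 5 + 5 + 1 + 1 + 1 → ¢66.

66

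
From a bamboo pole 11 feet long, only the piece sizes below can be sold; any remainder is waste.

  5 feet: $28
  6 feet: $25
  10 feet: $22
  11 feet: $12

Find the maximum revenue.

56

Consider every possible first cut. r[k] is the best of p[i]+r[k−i] over all sellable i≤k.
r[1] = 0
r[2] = 0
r[3] = 0
r[4] = 0
r[5] = 28
r[6] = max(28+0, 25+0) = 28
r[7] = max(28+0, 25+0) = 28
r[8] = max(28+0, 25+0) = 28
r[9] = max(28+0, 25+0) = 28
r[10] = max(28+28, 25+0, 22+0) = 56
r[11] = max(28+28, 25+28, 22+0, 12+0) = 56
One optimal cutting: pieces 5 + 5 with 1 foot of scrap → $56.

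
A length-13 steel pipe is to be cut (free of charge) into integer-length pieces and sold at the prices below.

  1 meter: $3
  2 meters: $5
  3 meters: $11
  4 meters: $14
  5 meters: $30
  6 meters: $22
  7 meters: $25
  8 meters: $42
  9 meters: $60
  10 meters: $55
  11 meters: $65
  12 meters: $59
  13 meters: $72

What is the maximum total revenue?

Build v[k] bottom-up: v[k] = max over allowed piece i of (p[i] + v[k−i]).
v[1] = 3
v[2] = 6  (first piece 1, then v[1]=3)
v[3] = 11
v[4] = 14  (first piece 1, then v[3]=11)
v[5] = 30
v[6] = 33  (first piece 1, then v[5]=30)
v[7] = 36  (first piece 1, then v[6]=33)
v[8] = 42
v[9] = 60
v[10] = 63  (first piece 1, then v[9]=60)
v[11] = 66  (first piece 1, then v[10]=63)
v[12] = 71  (first piece 3, then v[9]=60)
v[13] = 74  (first piece 1, then v[12]=71)
One optimal cutting: 9 + 3 + 1 → $60 + $11 + $3 = $74.

74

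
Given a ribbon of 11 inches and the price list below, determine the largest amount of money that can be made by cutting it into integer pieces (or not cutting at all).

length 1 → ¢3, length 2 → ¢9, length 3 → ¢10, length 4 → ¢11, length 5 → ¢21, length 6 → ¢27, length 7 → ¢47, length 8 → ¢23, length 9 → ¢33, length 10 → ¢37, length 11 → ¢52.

Let best[k] be the best obtainable value from length k. For each k, try every first piece i and keep the best of price[i] + best[k−i].
best[1] = 3
best[2] = 9
best[3] = 12  (first piece 1, then best[2]=9)
best[4] = 18  (first piece 2, then best[2]=9)
best[5] = 21  (first piece 1, then best[4]=18)
best[6] = 27  (first piece 2, then best[4]=18)
best[7] = 47
best[8] = 50  (first piece 1, then best[7]=47)
best[9] = 56  (first piece 2, then best[7]=47)
best[10] = 59  (first piece 1, then best[9]=56)
best[11] = 65  (first piece 2, then best[9]=56)
One optimal cutting: 7 + 2 + 2 → ¢47 + ¢9 + ¢9 = ¢65.

65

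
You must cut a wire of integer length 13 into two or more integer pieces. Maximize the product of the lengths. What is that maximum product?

108

Let g[k] be the best product for length k (with at least one cut). For each first piece i, the rest contributes max(k−i, g[k−i]).
Small cases: g[2]=1, g[3]=2, g[4]=4, g[5]=6, g[6]=9, g[7]=12.
g[8] = 2·max(6,9) = 2·9 = 18
g[9] = 3·max(6,9) = 3·9 = 27
g[10] = 2·max(8,18) = 2·18 = 36
g[11] = 2·max(9,27) = 2·27 = 54
g[12] = 3·max(9,27) = 3·27 = 81
g[13] = 2·max(11,54) = 2·54 = 108
One optimal split: 3 + 3 + 3 + 2 + 2; product 3·3·3·2·2 = 108.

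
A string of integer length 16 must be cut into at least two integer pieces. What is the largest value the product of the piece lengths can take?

324

Let g[k] be the best product for length k (with at least one cut). For each first piece i, the rest contributes max(k−i, g[k−i]).
g[2] = 1·max(1,0) = 1·1 = 1
g[3] = max(1·2, 2·1) = 2
g[4] = max(1·3, 2·2, 3·1) = 4
g[5] = max(1·4, 2·3, 3·2, 4·1) = 6
g[6] = max(1·6, 2·4, 3·3, 4·2, 5·1) = 9
g[7] = max(1·9, 2·6, 3·4, 4·3, 5·2, 6·1) = 12
g[8] = max(1·12, 2·9, 3·6, …, 6·2, 7·1) = 18
g[9] = max(1·18, 2·12, 3·9, …, 7·2, 8·1) = 27
g[10] = max(1·27, 2·18, 3·12, …, 8·2, 9·1) = 36
g[11] = max(1·36, 2·27, 3·18, …, 9·2, 10·1) = 54
g[12] = max(1·54, 2·36, 3·27, …, 10·2, 11·1) = 81
g[13] = max(1·81, 2·54, 3·36, …, 11·2, 12·1) = 108
g[14] = max(1·108, 2·81, 3·54, …, 12·2, 13·1) = 162
g[15] = max(1·162, 2·108, 3·81, …, 13·2, 14·1) = 243
g[16] = max(1·243, 2·162, 3·108, …, 14·2, 15·1) = 324
One optimal split: 3 + 3 + 3 + 3 + 2 + 2; product 3·3·3·3·2·2 = 324.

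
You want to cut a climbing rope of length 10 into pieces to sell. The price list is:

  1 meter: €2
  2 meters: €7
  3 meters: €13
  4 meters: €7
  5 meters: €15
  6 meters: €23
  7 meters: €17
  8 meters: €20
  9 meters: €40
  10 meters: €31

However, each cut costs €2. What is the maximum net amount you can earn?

Consider every possible first cut. v[k] is the best of p[i]+v[k−i] over all sellable i≤k, charging 2 whenever i<k.
v[1] = 2
v[2] = max(2+2-2, 7+0) = 7
v[3] = max(2+7-2, 7+2-2, 13+0) = 13
v[4] = max(2+13-2, 7+7-2, 13+2-2, 7+0) = 13
v[5] = max(2+13-2, 7+13-2, 13+7-2, 7+2-2, 15+0) = 18
v[6] = max(2+18-2, 7+13-2, 13+13-2, 7+7-2, 15+2-2, 23+0) = 24
v[7] = max(2+24-2, 7+18-2, 13+13-2, …, 23+2-2, 17+0) = 24
v[8] = max(2+24-2, 7+24-2, 13+18-2, …, 17+2-2, 20+0) = 29
v[9] = max(2+29-2, 7+24-2, 13+24-2, …, 20+2-2, 40+0) = 40
v[10] = max(2+40-2, 7+29-2, 13+24-2, …, 40+2-2, 31+0) = 40
One optimal plan: pieces 9 + 1 (1 cut) → €42 − €2 = €40.

40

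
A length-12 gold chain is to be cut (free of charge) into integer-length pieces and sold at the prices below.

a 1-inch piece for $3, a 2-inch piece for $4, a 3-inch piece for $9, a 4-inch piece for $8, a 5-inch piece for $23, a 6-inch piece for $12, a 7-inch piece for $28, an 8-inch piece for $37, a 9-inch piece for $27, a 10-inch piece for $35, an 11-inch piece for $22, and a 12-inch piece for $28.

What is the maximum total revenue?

52

Let best[k] be the best obtainable value from length k. For each k, try every first piece i and keep the best of price[i] + best[k−i].
best[1] = 3
best[2] = 6  (first piece 1, then best[1]=3)
best[3] = 9  (first piece 1, then best[2]=6)
best[4] = 12  (first piece 1, then best[3]=9)
best[5] = 23
best[6] = 26  (first piece 1, then best[5]=23)
best[7] = 29  (first piece 1, then best[6]=26)
best[8] = 37
best[9] = 40  (first piece 1, then best[8]=37)
best[10] = 46  (first piece 5, then best[5]=23)
best[11] = 49  (first piece 1, then best[10]=46)
best[12] = 52  (first piece 1, then best[11]=49)
One optimal cutting: 5 + 5 + 1 + 1 → $23 + $23 + $3 + $3 = $52.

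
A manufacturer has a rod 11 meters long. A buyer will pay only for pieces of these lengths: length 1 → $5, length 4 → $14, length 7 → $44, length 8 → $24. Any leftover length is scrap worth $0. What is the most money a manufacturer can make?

Build f[k] bottom-up: f[k] = max over allowed piece i of (p[i] + f[k−i]).
f[1] = 5
f[2] = 10  (first piece 1, then f[1]=5)
f[3] = 15  (first piece 1, then f[2]=10)
f[4] = 20  (first piece 1, then f[3]=15)
f[5] = 25  (first piece 1, then f[4]=20)
f[6] = 30  (first piece 1, then f[5]=25)
f[7] = 44
f[8] = 49  (first piece 1, then f[7]=44)
f[9] = 54  (first piece 1, then f[8]=49)
f[10] = 59  (first piece 1, then f[9]=54)
f[11] = 64  (first piece 1, then f[10]=59)
One optimal cutting: 7 + 1 + 1 + 1 + 1 → $64.

64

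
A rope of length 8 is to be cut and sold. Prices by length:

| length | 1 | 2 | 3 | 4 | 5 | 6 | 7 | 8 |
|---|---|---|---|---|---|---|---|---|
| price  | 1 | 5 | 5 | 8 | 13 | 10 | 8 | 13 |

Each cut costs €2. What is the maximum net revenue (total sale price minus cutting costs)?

Let r[k] be the best obtainable value from length k. For each k, try every first piece i and keep the best of price[i] + r[k−i] minus the 2 cut fee when i<k.
r[1] = 1
r[2] = 5
r[3] = 5
r[4] = 8  (first piece 2, then r[2]=5)
r[5] = 13
r[6] = 12  (first piece 1, then r[5]=13)
r[7] = 16  (first piece 2, then r[5]=13)
r[8] = 16  (first piece 3, then r[5]=13)
One optimal plan: pieces 5 + 3 (1 cut) → €18 − €2 = €16.

16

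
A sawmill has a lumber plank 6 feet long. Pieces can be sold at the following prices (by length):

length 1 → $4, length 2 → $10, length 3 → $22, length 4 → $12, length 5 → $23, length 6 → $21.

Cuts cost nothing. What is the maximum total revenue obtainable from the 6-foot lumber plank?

44

Let r[k] be the best obtainable value from length k. For each k, try every first piece i and keep the best of price[i] + r[k−i].
r[1] = 4
r[2] = max(4+4, 10+0) = 10
r[3] = max(4+10, 10+4, 22+0) = 22
r[4] = max(4+22, 10+10, 22+4, 12+0) = 26
r[5] = max(4+26, 10+22, 22+10, 12+4, 23+0) = 32
r[6] = max(4+32, 10+26, 22+22, 12+10, 23+4, 21+0) = 44
One optimal cutting: 3 + 3 → $22 + $22 = $44.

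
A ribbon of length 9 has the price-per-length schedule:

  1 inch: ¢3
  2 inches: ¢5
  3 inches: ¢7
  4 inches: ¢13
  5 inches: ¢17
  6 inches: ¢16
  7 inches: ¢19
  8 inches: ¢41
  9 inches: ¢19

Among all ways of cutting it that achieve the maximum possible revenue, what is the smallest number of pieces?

Consider every possible first cut. r[k] is the best of p[i]+r[k−i] over all sellable i≤k.
r[1] = 3
r[2] = 6  (first piece 1, then r[1]=3)
r[3] = 9  (first piece 1, then r[2]=6)
r[4] = 13
r[5] = 17
r[6] = 20  (first piece 1, then r[5]=17)
r[7] = 23  (first piece 1, then r[6]=20)
r[8] = 41
r[9] = 44  (first piece 1, then r[8]=41)
Maximum revenue is ¢44.
Now minimize piece count subject to staying optimal: for each k, pieces[k] = 1 + min over i with p[i]+r[k−i]=r[k] of pieces[k−i].
pieces[6] = 2
pieces[7] = 3
pieces[8] = 1
pieces[9] = 2

2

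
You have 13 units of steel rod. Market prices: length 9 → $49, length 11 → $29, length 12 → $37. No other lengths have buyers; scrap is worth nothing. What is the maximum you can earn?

Let r[k] be the best obtainable value from length k. For each k, try every first piece i and keep the best of price[i] + r[k−i].
r[1] = 0
r[2] = 0
r[3] = 0
r[4] = 0
r[5] = 0
r[6] = 0
r[7] = 0
r[8] = 0
r[9] = 49
r[10] = 49
r[11] = max(49+0, 29+0) = 49
r[12] = max(49+0, 29+0, 37+0) = 49
r[13] = max(49+0, 29+0, 37+0) = 49
One optimal cutting: pieces 9 with 4 units of scrap → $49.

49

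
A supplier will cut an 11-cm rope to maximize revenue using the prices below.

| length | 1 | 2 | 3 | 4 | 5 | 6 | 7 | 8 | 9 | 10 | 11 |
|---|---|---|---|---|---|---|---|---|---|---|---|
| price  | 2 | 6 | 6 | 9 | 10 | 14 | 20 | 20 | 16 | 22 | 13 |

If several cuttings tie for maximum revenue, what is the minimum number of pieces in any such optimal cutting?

3

Build r[k] bottom-up: r[k] = max over allowed piece i of (p[i] + r[k−i]).
r[1] = 2
r[2] = max(2+2, 6+0) = 6
r[3] = max(2+6, 6+2, 6+0) = 8
r[4] = max(2+8, 6+6, 6+2, 9+0) = 12
r[5] = max(2+12, 6+8, 6+6, 9+2, 10+0) = 14
r[6] = max(2+14, 6+12, 6+8, 9+6, 10+2, 14+0) = 18
r[7] = max(2+18, 6+14, 6+12, …, 14+2, 20+0) = 20
r[8] = max(2+20, 6+18, 6+14, …, 20+2, 20+0) = 24
r[9] = max(2+24, 6+20, 6+18, …, 20+2, 16+0) = 26
r[10] = max(2+26, 6+24, 6+20, …, 16+2, 22+0) = 30
r[11] = max(2+30, 6+26, 6+24, …, 22+2, 13+0) = 32
Maximum revenue is 32.
Now minimize piece count subject to staying optimal: for each k, pieces[k] = 1 + min over i with p[i]+r[k−i]=r[k] of pieces[k−i].
pieces[8] = 4
pieces[9] = 2
pieces[10] = 5
pieces[11] = 3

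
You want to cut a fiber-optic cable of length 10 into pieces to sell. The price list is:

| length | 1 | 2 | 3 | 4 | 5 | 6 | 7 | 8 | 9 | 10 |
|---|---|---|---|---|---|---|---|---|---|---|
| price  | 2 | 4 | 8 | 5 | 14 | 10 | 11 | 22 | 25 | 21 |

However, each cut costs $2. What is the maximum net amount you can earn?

Let net[k] be the best obtainable value from length k. For each k, try every first piece i and keep the best of price[i] + net[k−i] minus the 2 cut fee when i<k.
net[1] = 2
net[2] = 4
net[3] = 8
net[4] = 8  (first piece 1, then net[3]=8)
net[5] = 14
net[6] = 14  (first piece 1, then net[5]=14)
net[7] = 16  (first piece 2, then net[5]=14)
net[8] = 22
net[9] = 25
net[10] = 26  (first piece 5, then net[5]=14)
One optimal plan: pieces 5 + 5 (1 cut) → $28 − $2 = $26.

26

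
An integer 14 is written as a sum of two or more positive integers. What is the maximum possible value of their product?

162

Fill prod[k] for k=2..14: at each k try every first piece i and multiply by the better of (k−i) uncut or prod[k−i].
Small cases: prod[2]=1, prod[3]=2, prod[4]=4, prod[5]=6, prod[6]=9.
prod[7] = 2·max(5,6) = 2·6 = 12
prod[8] = 2·max(6,9) = 2·9 = 18
prod[9] = 3·max(6,9) = 3·9 = 27
prod[10] = 2·max(8,18) = 2·18 = 36
prod[11] = 2·max(9,27) = 2·27 = 54
prod[12] = 3·max(9,27) = 3·27 = 81
prod[13] = 2·max(11,54) = 2·54 = 108
prod[14] = 2·max(12,81) = 2·81 = 162
One optimal split: 3 + 3 + 3 + 3 + 2; product 3·3·3·3·2 = 162.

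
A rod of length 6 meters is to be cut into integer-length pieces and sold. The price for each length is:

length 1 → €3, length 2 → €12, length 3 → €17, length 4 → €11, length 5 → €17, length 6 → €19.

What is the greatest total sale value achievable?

36

Build best[k] bottom-up: best[k] = max over allowed piece i of (p[i] + best[k−i]).
best[1] = 3
best[2] = 12
best[3] = 17
best[4] = 24  (first piece 2, then best[2]=12)
best[5] = 29  (first piece 2, then best[3]=17)
best[6] = 36  (first piece 2, then best[4]=24)
One optimal cutting: 2 + 2 + 2 → €12 + €12 + €12 = €36.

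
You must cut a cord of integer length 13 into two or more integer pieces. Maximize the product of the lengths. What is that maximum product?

108

Let m[k] be the best product for length k (with at least one cut). For each first piece i, the rest contributes max(k−i, m[k−i]).
m[2] = 1*max(1,0) = 1*1 = 1
m[3] = 1*max(2,1) = 1*2 = 2
m[4] = 2*max(2,1) = 2*2 = 4
m[5] = 2*max(3,2) = 2*3 = 6
m[6] = 3*max(3,2) = 3*3 = 9
m[7] = 2*max(5,6) = 2*6 = 12
m[8] = 2*max(6,9) = 2*9 = 18
m[9] = 3*max(6,9) = 3*9 = 27
m[10] = 2*max(8,18) = 2*18 = 36
m[11] = 2*max(9,27) = 2*27 = 54
m[12] = 3*max(9,27) = 3*27 = 81
m[13] = 2*max(11,54) = 2*54 = 108
One optimal split: 3 + 3 + 3 + 2 + 2; product 3*3*3*2*2 = 108.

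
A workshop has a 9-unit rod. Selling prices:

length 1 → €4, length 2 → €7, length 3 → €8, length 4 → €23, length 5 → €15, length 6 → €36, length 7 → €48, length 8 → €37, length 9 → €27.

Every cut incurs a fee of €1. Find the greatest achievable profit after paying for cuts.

54

Consider every possible first cut. net[k] is the best of p[i]+net[k−i] over all sellable i≤k, charging 1 whenever i<k.
net[1] = 4
net[2] = 7  (first piece 1, then net[1]=4)
net[3] = 10  (first piece 1, then net[2]=7)
net[4] = 23
net[5] = 26  (first piece 1, then net[4]=23)
net[6] = 36
net[7] = 48
net[8] = 51  (first piece 1, then net[7]=48)
net[9] = 54  (first piece 1, then net[8]=51)
One optimal plan: pieces 7 + 1 + 1 (2 cuts) → €56 − €2 = €54.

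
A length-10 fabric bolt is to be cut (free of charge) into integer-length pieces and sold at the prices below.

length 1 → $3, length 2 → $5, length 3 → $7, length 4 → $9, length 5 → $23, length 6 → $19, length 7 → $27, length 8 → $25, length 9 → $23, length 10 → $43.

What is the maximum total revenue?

Let R[k] be the best obtainable value from length k. For each k, try every first piece i and keep the best of price[i] + R[k−i].
R[1] = 3
R[2] = 6  (first piece 1, then R[1]=3)
R[3] = 9  (first piece 1, then R[2]=6)
R[4] = 12  (first piece 1, then R[3]=9)
R[5] = 23
R[6] = 26  (first piece 1, then R[5]=23)
R[7] = 29  (first piece 1, then R[6]=26)
R[8] = 32  (first piece 1, then R[7]=29)
R[9] = 35  (first piece 1, then R[8]=32)
R[10] = 46  (first piece 5, then R[5]=23)
One optimal cutting: 5 + 5 → $23 + $23 = $46.

46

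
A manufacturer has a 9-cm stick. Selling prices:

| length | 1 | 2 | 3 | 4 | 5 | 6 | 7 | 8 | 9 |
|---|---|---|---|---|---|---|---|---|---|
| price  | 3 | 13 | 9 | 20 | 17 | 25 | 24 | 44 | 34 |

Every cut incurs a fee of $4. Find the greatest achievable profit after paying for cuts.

Let r[k] be the best obtainable value from length k. For each k, try every first piece i and keep the best of price[i] + r[k−i] minus the 4 cut fee when i<k.
r[1] = 3
r[2] = 13
r[3] = 12  (first piece 1, then r[2]=13)
r[4] = 22  (first piece 2, then r[2]=13)
r[5] = 21  (first piece 1, then r[4]=22)
r[6] = 31  (first piece 2, then r[4]=22)
r[7] = 30  (first piece 1, then r[6]=31)
r[8] = 44
r[9] = 43  (first piece 1, then r[8]=44)
One optimal plan: pieces 8 + 1 (1 cut) → $47 − $4 = $43.

43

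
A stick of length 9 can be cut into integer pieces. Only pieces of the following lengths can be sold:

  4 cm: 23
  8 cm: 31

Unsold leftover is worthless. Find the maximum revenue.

Let f[k] be the best obtainable value from length k. For each k, try every first piece i and keep the best of price[i] + f[k−i].
f[1] = 0
f[2] = 0
f[3] = 0
f[4] = 23
f[5] = 23
f[6] = 23
f[7] = 23
f[8] = max(23+23, 31+0) = 46
f[9] = max(23+23, 31+0) = 46
One optimal cutting: pieces 4 + 4 with 1 cm of scrap → 46.

46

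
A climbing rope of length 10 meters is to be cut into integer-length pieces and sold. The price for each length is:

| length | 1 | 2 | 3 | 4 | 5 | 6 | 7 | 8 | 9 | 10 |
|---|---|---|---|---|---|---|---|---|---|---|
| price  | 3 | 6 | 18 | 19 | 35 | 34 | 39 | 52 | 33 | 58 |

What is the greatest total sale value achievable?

70

Consider every possible first cut. r[k] is the best of p[i]+r[k−i] over all sellable i≤k.
r[1] = 3
r[2] = max(3+3, 6+0) = 6
r[3] = max(3+6, 6+3, 18+0) = 18
r[4] = max(3+18, 6+6, 18+3, 19+0) = 21
r[5] = max(3+21, 6+18, 18+6, 19+3, 35+0) = 35
r[6] = max(3+35, 6+21, 18+18, 19+6, 35+3, 34+0) = 38
r[7] = max(3+38, 6+35, 18+21, …, 34+3, 39+0) = 41
r[8] = max(3+41, 6+38, 18+35, …, 39+3, 52+0) = 53
r[9] = max(3+53, 6+41, 18+38, …, 52+3, 33+0) = 56
r[10] = max(3+56, 6+53, 18+41, …, 33+3, 58+0) = 70
One optimal cutting: 5 + 5 → €35 + €35 = €70.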